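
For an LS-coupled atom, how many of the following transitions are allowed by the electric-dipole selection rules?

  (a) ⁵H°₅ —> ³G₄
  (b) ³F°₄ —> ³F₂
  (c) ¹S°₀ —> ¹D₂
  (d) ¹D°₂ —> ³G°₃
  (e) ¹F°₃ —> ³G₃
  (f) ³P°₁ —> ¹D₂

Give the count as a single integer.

(a) forbidden (ΔS fails)
(b) forbidden (ΔJ fails)
(c) forbidden (ΔL, ΔJ fail)
(d) forbidden (parity, ΔS, ΔL fail)
(e) forbidden (ΔS fails)
(f) forbidden (ΔS fails)
Total allowed: 0 of 6.

0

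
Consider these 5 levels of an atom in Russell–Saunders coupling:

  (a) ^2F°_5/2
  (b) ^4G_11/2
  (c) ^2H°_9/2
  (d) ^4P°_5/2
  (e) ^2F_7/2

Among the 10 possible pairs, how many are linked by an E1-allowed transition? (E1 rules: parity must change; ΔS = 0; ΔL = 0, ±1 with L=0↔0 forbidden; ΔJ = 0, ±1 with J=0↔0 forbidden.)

(a)–(b): forbidden (ΔS, ΔJ).
(a)–(c): forbidden (parity, ΔL, ΔJ).
(a)–(d): forbidden (parity, ΔS, ΔL).
(a)–(e): allowed.
(b)–(c): forbidden (ΔS).
(b)–(d): forbidden (ΔL, ΔJ).
(b)–(e): forbidden (parity, ΔS, ΔJ).
(c)–(d): forbidden (parity, ΔS, ΔL, ΔJ).
(c)–(e): forbidden (ΔL).
(d)–(e): forbidden (ΔS, ΔL).
Allowed pairs: 1 of 10.

1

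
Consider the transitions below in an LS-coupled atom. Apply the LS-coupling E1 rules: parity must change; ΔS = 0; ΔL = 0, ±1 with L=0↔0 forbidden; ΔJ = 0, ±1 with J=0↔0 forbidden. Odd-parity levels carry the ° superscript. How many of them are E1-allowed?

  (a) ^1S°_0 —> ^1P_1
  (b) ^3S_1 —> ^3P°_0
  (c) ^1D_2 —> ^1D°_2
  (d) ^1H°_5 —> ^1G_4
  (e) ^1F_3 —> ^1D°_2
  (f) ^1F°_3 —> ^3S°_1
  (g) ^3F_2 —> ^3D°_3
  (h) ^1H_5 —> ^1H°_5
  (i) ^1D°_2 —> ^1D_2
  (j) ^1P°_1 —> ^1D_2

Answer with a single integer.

9

(a) allowed
(b) allowed
(c) allowed
(d) allowed
(e) allowed
(f) forbidden (parity, ΔS, ΔL, ΔJ fail)
(g) allowed
(h) allowed
(i) allowed
(j) allowed
Total allowed: 9 of 10.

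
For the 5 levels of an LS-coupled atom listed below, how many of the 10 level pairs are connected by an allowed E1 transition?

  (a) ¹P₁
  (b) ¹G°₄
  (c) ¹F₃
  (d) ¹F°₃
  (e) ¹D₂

(a)–(b): forbidden (ΔL, ΔJ).
(a)–(c): forbidden (parity, ΔL, ΔJ).
(a)–(d): forbidden (ΔL, ΔJ).
(a)–(e): forbidden (parity).
(b)–(c): allowed.
(b)–(d): forbidden (parity).
(b)–(e): forbidden (ΔL, ΔJ).
(c)–(d): allowed.
(c)–(e): forbidden (parity).
(d)–(e): allowed.
Allowed pairs: 3 of 10.

3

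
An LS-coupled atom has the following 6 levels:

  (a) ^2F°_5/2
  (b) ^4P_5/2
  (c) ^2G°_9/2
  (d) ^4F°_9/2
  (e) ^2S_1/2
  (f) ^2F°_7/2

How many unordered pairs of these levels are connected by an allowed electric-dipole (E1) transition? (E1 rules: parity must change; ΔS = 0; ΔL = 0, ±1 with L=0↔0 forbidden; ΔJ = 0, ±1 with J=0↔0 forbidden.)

(a)–(b): forbidden (ΔS, ΔL).
(a)–(c): forbidden (parity, ΔJ).
(a)–(d): forbidden (parity, ΔS, ΔJ).
(a)–(e): forbidden (ΔL, ΔJ).
(a)–(f): forbidden (parity).
(b)–(c): forbidden (ΔS, ΔL, ΔJ).
(b)–(d): forbidden (ΔL, ΔJ).
(b)–(e): forbidden (parity, ΔS, ΔJ).
(b)–(f): forbidden (ΔS, ΔL).
(c)–(d): forbidden (parity, ΔS).
(c)–(e): forbidden (ΔL, ΔJ).
(c)–(f): forbidden (parity).
(d)–(e): forbidden (ΔS, ΔL, ΔJ).
(d)–(f): forbidden (parity, ΔS).
(e)–(f): forbidden (ΔL, ΔJ).
Allowed pairs: 0 of 15.

0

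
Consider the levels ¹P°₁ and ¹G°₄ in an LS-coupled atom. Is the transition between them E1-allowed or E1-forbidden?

forbidden

Reading off the term symbols: S 0→0, L 1→4, J 1→4, parity odd→odd.
Parity must change: odd → odd — violated.
ΔS = 0: S: 0 → 0 — satisfied.
ΔL = 0, ±1 (not L=0↔0): L: 1 → 4, ΔL = +3 — violated.
ΔJ = 0, ±1 (not J=0↔0): J: 1 → 4, ΔJ = +3 — violated.
Rule(s) violated: parity, ΔL, ΔJ.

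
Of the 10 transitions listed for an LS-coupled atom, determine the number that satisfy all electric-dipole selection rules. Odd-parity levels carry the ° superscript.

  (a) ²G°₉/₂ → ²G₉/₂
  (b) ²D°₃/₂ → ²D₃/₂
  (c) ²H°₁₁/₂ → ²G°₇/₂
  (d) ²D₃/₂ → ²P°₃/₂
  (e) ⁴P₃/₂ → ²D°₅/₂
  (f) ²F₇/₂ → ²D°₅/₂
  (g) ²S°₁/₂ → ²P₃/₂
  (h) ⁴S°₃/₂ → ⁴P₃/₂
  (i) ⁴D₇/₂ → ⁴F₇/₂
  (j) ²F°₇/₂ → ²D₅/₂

(a) allowed
(b) allowed
(c) forbidden (parity, ΔJ fail)
(d) allowed
(e) forbidden (ΔS fails)
(f) allowed
(g) allowed
(h) allowed
(i) forbidden (parity fails)
(j) allowed
Total allowed: 7 of 10.

7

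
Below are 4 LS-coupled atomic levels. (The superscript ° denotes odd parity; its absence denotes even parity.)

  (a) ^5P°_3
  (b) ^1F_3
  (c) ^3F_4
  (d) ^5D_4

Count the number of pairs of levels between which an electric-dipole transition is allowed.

1

(a)–(b): forbidden (ΔS, ΔL).
(a)–(c): forbidden (ΔS, ΔL).
(a)–(d): allowed.
(b)–(c): forbidden (parity, ΔS).
(b)–(d): forbidden (parity, ΔS).
(c)–(d): forbidden (parity, ΔS).
Allowed pairs: 1 of 6.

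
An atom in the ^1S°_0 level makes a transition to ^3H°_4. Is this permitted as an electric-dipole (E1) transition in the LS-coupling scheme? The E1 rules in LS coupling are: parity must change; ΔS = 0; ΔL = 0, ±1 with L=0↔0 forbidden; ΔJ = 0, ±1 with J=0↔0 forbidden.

forbidden

ΔL = 0, ±1 (not L=0↔0): L: 0 → 5, ΔL = +5 — fails.
Parity must change: odd → odd — fails.
ΔJ = 0, ±1 (not J=0↔0): J: 0 → 4, ΔJ = +4 — fails.
ΔS = 0: S: 0 → 1 — fails.
Rule(s) violated: parity, ΔS, ΔL, ΔJ.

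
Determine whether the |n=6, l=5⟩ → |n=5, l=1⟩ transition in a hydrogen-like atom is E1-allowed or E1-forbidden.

forbidden

Initial l = 5, final l = 1, so Δl = -4. E1 requires Δl = ±1: violated.
The transition is electric-dipole forbidden.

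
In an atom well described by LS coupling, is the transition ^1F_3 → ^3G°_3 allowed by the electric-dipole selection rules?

Initial level: S=0, L=3, J=3, parity even. Final level: S=1, L=4, J=3, parity odd.
ΔS = 0: S: 0 → 1 — ✗.
ΔL = 0, ±1 (not L=0↔0): L: 3 → 4, ΔL = +1 — ✓.
Parity must change: even → odd — ✓.
ΔJ = 0, ±1 (not J=0↔0): J: 3 → 3, ΔJ = +0 — ✓.
Rule(s) violated: ΔS.

forbidden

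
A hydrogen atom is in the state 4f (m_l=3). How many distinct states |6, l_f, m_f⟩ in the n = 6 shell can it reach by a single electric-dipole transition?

E1 requires Δl = ±1, so l_f ∈ {2, 4}; with 0 ≤ l_f ≤ n_f−1 = 5, the allowed l_f values are {2, 4}.
For l_f = 2: m_f ∈ {m_i−1, m_i, m_i+1} ∩ [−2, 2] = {2} → 1 state.
For l_f = 4: m_f ∈ {m_i−1, m_i, m_i+1} ∩ [−4, 4] = {2, 3, 4} → 3 states.
Total: 4.

4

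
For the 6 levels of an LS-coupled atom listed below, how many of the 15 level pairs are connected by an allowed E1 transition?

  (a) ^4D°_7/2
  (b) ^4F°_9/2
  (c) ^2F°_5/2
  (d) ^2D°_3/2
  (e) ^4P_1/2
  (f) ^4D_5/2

(a)–(b): forbidden (parity).
(a)–(c): forbidden (parity, ΔS).
(a)–(d): forbidden (parity, ΔS, ΔJ).
(a)–(e): forbidden (ΔJ).
(a)–(f): allowed.
(b)–(c): forbidden (parity, ΔS, ΔJ).
(b)–(d): forbidden (parity, ΔS, ΔJ).
(b)–(e): forbidden (ΔL, ΔJ).
(b)–(f): forbidden (ΔJ).
(c)–(d): forbidden (parity).
(c)–(e): forbidden (ΔS, ΔL, ΔJ).
(c)–(f): forbidden (ΔS).
(d)–(e): forbidden (ΔS).
(d)–(f): forbidden (ΔS).
(e)–(f): forbidden (parity, ΔJ).
Allowed pairs: 1 of 15.

1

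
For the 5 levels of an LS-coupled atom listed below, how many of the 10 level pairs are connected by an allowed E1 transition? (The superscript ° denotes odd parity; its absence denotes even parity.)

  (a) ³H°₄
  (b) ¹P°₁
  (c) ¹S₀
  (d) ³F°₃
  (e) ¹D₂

2

(a)–(b): forbidden (parity, ΔS, ΔL, ΔJ).
(a)–(c): forbidden (ΔS, ΔL, ΔJ).
(a)–(d): forbidden (parity, ΔL).
(a)–(e): forbidden (ΔS, ΔL, ΔJ).
(b)–(c): allowed.
(b)–(d): forbidden (parity, ΔS, ΔL, ΔJ).
(b)–(e): allowed.
(c)–(d): forbidden (ΔS, ΔL, ΔJ).
(c)–(e): forbidden (parity, ΔL, ΔJ).
(d)–(e): forbidden (ΔS).
Allowed pairs: 2 of 10.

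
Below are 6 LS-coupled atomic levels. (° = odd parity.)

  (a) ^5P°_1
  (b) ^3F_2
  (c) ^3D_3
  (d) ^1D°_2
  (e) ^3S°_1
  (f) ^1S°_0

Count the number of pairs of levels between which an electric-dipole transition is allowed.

0

(a)–(b): forbidden (ΔS, ΔL).
(a)–(c): forbidden (ΔS, ΔJ).
(a)–(d): forbidden (parity, ΔS).
(a)–(e): forbidden (parity, ΔS).
(a)–(f): forbidden (parity, ΔS).
(b)–(c): forbidden (parity).
(b)–(d): forbidden (ΔS).
(b)–(e): forbidden (ΔL).
(b)–(f): forbidden (ΔS, ΔL, ΔJ).
(c)–(d): forbidden (ΔS).
(c)–(e): forbidden (ΔL, ΔJ).
(c)–(f): forbidden (ΔS, ΔL, ΔJ).
(d)–(e): forbidden (parity, ΔS, ΔL).
(d)–(f): forbidden (parity, ΔL, ΔJ).
(e)–(f): forbidden (parity, ΔS, ΔL).
Allowed pairs: 0 of 15.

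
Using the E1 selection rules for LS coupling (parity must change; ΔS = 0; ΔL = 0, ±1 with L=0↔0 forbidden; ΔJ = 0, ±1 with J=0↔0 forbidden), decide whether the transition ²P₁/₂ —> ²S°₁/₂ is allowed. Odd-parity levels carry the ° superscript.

allowed

Parity must change: even → odd — ok.
ΔS = 0: S: 1/2 → 1/2 — ok.
ΔL = 0, ±1 (not L=0↔0): L: 1 → 0, ΔL = -1 — ok.
ΔJ = 0, ±1 (not J=0↔0): J: 1/2 → 1/2, ΔJ = +0 — ok.
All four E1 rules are satisfied.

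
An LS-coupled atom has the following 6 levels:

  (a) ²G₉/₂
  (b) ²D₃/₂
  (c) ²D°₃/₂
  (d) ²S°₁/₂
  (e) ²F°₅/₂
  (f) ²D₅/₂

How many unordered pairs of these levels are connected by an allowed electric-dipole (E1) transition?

(a)–(b): forbidden (parity, ΔL, ΔJ).
(a)–(c): forbidden (ΔL, ΔJ).
(a)–(d): forbidden (ΔL, ΔJ).
(a)–(e): forbidden (ΔJ).
(a)–(f): forbidden (parity, ΔL, ΔJ).
(b)–(c): allowed.
(b)–(d): forbidden (ΔL).
(b)–(e): allowed.
(b)–(f): forbidden (parity).
(c)–(d): forbidden (parity, ΔL).
(c)–(e): forbidden (parity).
(c)–(f): allowed.
(d)–(e): forbidden (parity, ΔL, ΔJ).
(d)–(f): forbidden (ΔL, ΔJ).
(e)–(f): allowed.
Allowed pairs: 4 of 15.

4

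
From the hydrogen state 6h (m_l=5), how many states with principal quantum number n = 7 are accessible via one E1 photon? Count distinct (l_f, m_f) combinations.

4

E1 requires Δl = ±1, so l_f ∈ {4, 6}; with 0 ≤ l_f ≤ n_f−1 = 6, the allowed l_f values are {4, 6}.
For l_f = 4: m_f ∈ {m_i−1, m_i, m_i+1} ∩ [−4, 4] = {4} → 1 state.
For l_f = 6: m_f ∈ {m_i−1, m_i, m_i+1} ∩ [−6, 6] = {4, 5, 6} → 3 states.
Total: 4.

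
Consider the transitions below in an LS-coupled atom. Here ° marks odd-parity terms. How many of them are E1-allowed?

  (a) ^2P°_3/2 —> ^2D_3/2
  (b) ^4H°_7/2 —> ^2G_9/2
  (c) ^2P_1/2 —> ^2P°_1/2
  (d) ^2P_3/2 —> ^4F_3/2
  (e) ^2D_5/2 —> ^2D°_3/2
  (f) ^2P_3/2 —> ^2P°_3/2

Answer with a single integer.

4

(a) allowed
(b) forbidden (ΔS fails)
(c) allowed
(d) forbidden (parity, ΔS, ΔL fail)
(e) allowed
(f) allowed
Total allowed: 4 of 6.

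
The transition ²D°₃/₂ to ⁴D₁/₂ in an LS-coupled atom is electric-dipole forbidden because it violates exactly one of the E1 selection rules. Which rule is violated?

the ΔS = 0 rule

Reading off the term symbols: S 1/2→3/2, L 2→2, J 3/2→1/2, parity odd→even.
Parity must change: odd → even — ✓.
ΔS = 0: S: 1/2 → 3/2 — ✗.
ΔL = 0, ±1 (not L=0↔0): L: 2 → 2, ΔL = +0 — ✓.
ΔJ = 0, ±1 (not J=0↔0): J: 3/2 → 1/2, ΔJ = -1 — ✓.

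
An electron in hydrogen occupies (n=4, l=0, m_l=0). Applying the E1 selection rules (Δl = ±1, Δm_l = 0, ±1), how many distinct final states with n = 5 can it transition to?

E1 requires Δl = ±1, so l_f ∈ {-1, 1}; with 0 ≤ l_f ≤ n_f−1 = 4, the allowed l_f values are {1}.
For l_f = 1: m_f ∈ {m_i−1, m_i, m_i+1} ∩ [−1, 1] = {-1, 0, 1} → 3 states.
Total: 3.

3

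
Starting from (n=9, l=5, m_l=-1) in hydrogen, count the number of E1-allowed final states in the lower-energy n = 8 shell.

6

E1 requires Δl = ±1, so l_f ∈ {4, 6}; with 0 ≤ l_f ≤ n_f−1 = 7, the allowed l_f values are {4, 6}.
For l_f = 4: m_f ∈ {m_i−1, m_i, m_i+1} ∩ [−4, 4] = {-2, -1, 0} → 3 states.
For l_f = 6: m_f ∈ {m_i−1, m_i, m_i+1} ∩ [−6, 6] = {-2, -1, 0} → 3 states.
Total: 6.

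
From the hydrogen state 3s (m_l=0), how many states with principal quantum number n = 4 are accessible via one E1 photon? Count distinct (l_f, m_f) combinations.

3

E1 requires Δl = ±1, so l_f ∈ {-1, 1}; with 0 ≤ l_f ≤ n_f−1 = 3, the allowed l_f values are {1}.
For l_f = 1: m_f ∈ {m_i−1, m_i, m_i+1} ∩ [−1, 1] = {-1, 0, 1} → 3 states.
Total: 3.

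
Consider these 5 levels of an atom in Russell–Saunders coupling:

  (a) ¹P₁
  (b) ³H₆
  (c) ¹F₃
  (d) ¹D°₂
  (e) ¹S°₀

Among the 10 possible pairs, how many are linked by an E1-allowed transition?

3

(a)–(b): forbidden (parity, ΔS, ΔL, ΔJ).
(a)–(c): forbidden (parity, ΔL, ΔJ).
(a)–(d): allowed.
(a)–(e): allowed.
(b)–(c): forbidden (parity, ΔS, ΔL, ΔJ).
(b)–(d): forbidden (ΔS, ΔL, ΔJ).
(b)–(e): forbidden (ΔS, ΔL, ΔJ).
(c)–(d): allowed.
(c)–(e): forbidden (ΔL, ΔJ).
(d)–(e): forbidden (parity, ΔL, ΔJ).
Allowed pairs: 3 of 10.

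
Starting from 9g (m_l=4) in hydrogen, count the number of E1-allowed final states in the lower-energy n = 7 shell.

4

E1 requires Δl = ±1, so l_f ∈ {3, 5}; with 0 ≤ l_f ≤ n_f−1 = 6, the allowed l_f values are {3, 5}.
For l_f = 3: m_f ∈ {m_i−1, m_i, m_i+1} ∩ [−3, 3] = {3} → 1 state.
For l_f = 5: m_f ∈ {m_i−1, m_i, m_i+1} ∩ [−5, 5] = {3, 4, 5} → 3 states.
Total: 4.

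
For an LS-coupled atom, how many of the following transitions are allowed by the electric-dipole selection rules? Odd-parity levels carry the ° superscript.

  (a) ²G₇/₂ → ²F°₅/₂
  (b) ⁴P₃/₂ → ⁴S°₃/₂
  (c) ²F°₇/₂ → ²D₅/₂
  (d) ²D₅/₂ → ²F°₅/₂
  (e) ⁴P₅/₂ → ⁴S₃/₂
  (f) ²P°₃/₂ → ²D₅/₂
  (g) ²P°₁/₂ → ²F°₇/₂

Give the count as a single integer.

5

(a) allowed
(b) allowed
(c) allowed
(d) allowed
(e) forbidden (parity fails)
(f) allowed
(g) forbidden (parity, ΔL, ΔJ fail)
Total allowed: 5 of 7.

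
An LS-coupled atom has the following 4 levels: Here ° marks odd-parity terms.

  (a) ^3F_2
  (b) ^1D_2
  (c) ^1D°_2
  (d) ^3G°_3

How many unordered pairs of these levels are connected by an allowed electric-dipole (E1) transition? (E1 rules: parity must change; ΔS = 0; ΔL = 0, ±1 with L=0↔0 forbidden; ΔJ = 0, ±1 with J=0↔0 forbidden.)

(a)–(b): forbidden (parity, ΔS).
(a)–(c): forbidden (ΔS).
(a)–(d): allowed.
(b)–(c): allowed.
(b)–(d): forbidden (ΔS, ΔL).
(c)–(d): forbidden (parity, ΔS, ΔL).
Allowed pairs: 2 of 6.

2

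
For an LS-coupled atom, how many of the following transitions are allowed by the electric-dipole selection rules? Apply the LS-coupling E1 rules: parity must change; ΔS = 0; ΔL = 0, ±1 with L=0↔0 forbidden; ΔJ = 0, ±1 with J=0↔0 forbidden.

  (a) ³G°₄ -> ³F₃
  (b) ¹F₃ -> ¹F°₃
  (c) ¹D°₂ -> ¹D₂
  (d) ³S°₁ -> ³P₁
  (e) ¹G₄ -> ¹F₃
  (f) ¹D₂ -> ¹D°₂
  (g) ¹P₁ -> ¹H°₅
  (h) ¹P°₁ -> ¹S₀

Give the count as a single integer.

6

(a) allowed
(b) allowed
(c) allowed
(d) allowed
(e) forbidden (parity fails)
(f) allowed
(g) forbidden (ΔL, ΔJ fail)
(h) allowed
Total allowed: 6 of 8.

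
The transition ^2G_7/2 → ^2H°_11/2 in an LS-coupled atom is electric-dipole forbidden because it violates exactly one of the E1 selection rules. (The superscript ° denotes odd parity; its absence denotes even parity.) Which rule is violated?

the ΔJ = 0, ±1 rule

Parity must change: even → odd — ok.
ΔS = 0: S: 1/2 → 1/2 — ok.
ΔL = 0, ±1 (not L=0↔0): L: 4 → 5, ΔL = +1 — ok.
ΔJ = 0, ±1 (not J=0↔0): J: 7/2 → 11/2, ΔJ = +2 — fails.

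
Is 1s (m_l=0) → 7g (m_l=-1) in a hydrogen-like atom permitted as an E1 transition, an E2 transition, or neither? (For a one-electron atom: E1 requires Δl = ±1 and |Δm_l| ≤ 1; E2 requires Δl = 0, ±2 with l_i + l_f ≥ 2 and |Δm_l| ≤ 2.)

neither

Δl = 4 − 0 = +4; l_i + l_f = 4.
Δm_l = -1.
E1 (Δl = ±1, |Δm_l| ≤ 1): not satisfied.
E2 (Δl = 0,±2, l_i+l_f ≥ 2, |Δm_l| ≤ 2): not satisfied.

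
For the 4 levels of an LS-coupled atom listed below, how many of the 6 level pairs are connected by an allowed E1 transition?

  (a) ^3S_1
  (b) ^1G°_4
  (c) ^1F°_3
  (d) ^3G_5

(a)–(b): forbidden (ΔS, ΔL, ΔJ).
(a)–(c): forbidden (ΔS, ΔL, ΔJ).
(a)–(d): forbidden (parity, ΔL, ΔJ).
(b)–(c): forbidden (parity).
(b)–(d): forbidden (ΔS).
(c)–(d): forbidden (ΔS, ΔJ).
Allowed pairs: 0 of 6.

0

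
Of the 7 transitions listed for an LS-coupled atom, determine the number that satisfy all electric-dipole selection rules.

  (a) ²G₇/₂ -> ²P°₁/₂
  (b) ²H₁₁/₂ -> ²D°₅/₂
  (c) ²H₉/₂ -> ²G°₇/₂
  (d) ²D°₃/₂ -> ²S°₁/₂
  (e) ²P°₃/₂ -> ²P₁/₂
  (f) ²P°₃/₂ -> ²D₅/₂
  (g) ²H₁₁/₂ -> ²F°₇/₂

(a) forbidden (ΔL, ΔJ fail)
(b) forbidden (ΔL, ΔJ fail)
(c) allowed
(d) forbidden (parity, ΔL fail)
(e) allowed
(f) allowed
(g) forbidden (ΔL, ΔJ fail)
Total allowed: 3 of 7.

3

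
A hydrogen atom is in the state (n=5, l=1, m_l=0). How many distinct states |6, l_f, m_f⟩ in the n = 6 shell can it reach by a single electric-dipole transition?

4

E1 requires Δl = ±1, so l_f ∈ {0, 2}; with 0 ≤ l_f ≤ n_f−1 = 5, the allowed l_f values are {0, 2}.
For l_f = 0: m_f ∈ {m_i−1, m_i, m_i+1} ∩ [−0, 0] = {0} → 1 state.
For l_f = 2: m_f ∈ {m_i−1, m_i, m_i+1} ∩ [−2, 2] = {-1, 0, 1} → 3 states.
Total: 4.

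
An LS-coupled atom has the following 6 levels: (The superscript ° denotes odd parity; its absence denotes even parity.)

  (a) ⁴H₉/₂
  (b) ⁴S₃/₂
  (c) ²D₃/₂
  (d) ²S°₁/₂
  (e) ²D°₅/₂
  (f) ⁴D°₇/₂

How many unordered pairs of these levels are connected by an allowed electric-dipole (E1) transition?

(a)–(b): forbidden (parity, ΔL, ΔJ).
(a)–(c): forbidden (parity, ΔS, ΔL, ΔJ).
(a)–(d): forbidden (ΔS, ΔL, ΔJ).
(a)–(e): forbidden (ΔS, ΔL, ΔJ).
(a)–(f): forbidden (ΔL).
(b)–(c): forbidden (parity, ΔS, ΔL).
(b)–(d): forbidden (ΔS, ΔL).
(b)–(e): forbidden (ΔS, ΔL).
(b)–(f): forbidden (ΔL, ΔJ).
(c)–(d): forbidden (ΔL).
(c)–(e): allowed.
(c)–(f): forbidden (ΔS, ΔJ).
(d)–(e): forbidden (parity, ΔL, ΔJ).
(d)–(f): forbidden (parity, ΔS, ΔL, ΔJ).
(e)–(f): forbidden (parity, ΔS).
Allowed pairs: 1 of 15.

1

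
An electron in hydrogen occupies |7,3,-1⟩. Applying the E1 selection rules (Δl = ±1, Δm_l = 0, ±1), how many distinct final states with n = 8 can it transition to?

E1 requires Δl = ±1, so l_f ∈ {2, 4}; with 0 ≤ l_f ≤ n_f−1 = 7, the allowed l_f values are {2, 4}.
For l_f = 2: m_f ∈ {m_i−1, m_i, m_i+1} ∩ [−2, 2] = {-2, -1, 0} → 3 states.
For l_f = 4: m_f ∈ {m_i−1, m_i, m_i+1} ∩ [−4, 4] = {-2, -1, 0} → 3 states.
Total: 6.

6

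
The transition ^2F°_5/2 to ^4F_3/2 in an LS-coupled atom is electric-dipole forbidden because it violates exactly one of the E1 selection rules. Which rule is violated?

Initial level: S=1/2, L=3, J=5/2, parity odd. Final level: S=3/2, L=3, J=3/2, parity even.
Parity must change: odd → even — ok.
ΔS = 0: S: 1/2 → 3/2 — fails.
ΔL = 0, ±1 (not L=0↔0): L: 3 → 3, ΔL = +0 — ok.
ΔJ = 0, ±1 (not J=0↔0): J: 5/2 → 3/2, ΔJ = -1 — ok.

the ΔS = 0 rule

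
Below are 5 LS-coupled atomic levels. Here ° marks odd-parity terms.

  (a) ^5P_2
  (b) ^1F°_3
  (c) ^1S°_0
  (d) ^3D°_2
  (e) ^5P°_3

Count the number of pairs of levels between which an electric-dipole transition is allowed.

(a)–(b): forbidden (ΔS, ΔL).
(a)–(c): forbidden (ΔS, ΔJ).
(a)–(d): forbidden (ΔS).
(a)–(e): allowed.
(b)–(c): forbidden (parity, ΔL, ΔJ).
(b)–(d): forbidden (parity, ΔS).
(b)–(e): forbidden (parity, ΔS, ΔL).
(c)–(d): forbidden (parity, ΔS, ΔL, ΔJ).
(c)–(e): forbidden (parity, ΔS, ΔJ).
(d)–(e): forbidden (parity, ΔS).
Allowed pairs: 1 of 10.

1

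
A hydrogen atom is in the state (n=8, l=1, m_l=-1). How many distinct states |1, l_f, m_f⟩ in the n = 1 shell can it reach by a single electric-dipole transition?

E1 requires Δl = ±1, so l_f ∈ {0, 2}; with 0 ≤ l_f ≤ n_f−1 = 0, the allowed l_f values are {0}.
For l_f = 0: m_f ∈ {m_i−1, m_i, m_i+1} ∩ [−0, 0] = {0} → 1 state.
Total: 1.

1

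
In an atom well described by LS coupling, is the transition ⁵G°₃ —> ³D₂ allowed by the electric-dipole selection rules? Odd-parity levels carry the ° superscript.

forbidden

Parity must change: odd → even — ✓.
ΔS = 0: S: 2 → 1 — ✗.
ΔL = 0, ±1 (not L=0↔0): L: 4 → 2, ΔL = -2 — ✗.
ΔJ = 0, ±1 (not J=0↔0): J: 3 → 2, ΔJ = -1 — ✓.
Rule(s) violated: ΔS, ΔL.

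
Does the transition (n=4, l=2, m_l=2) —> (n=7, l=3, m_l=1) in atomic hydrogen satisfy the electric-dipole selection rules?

allowed

Initial l = 2, final l = 3, so Δl = +1. E1 requires Δl = ±1: ok.
Δm_l = 1 − (2) = -1. E1 requires Δm_l = 0, ±1: ok.
All E1 selection rules are satisfied.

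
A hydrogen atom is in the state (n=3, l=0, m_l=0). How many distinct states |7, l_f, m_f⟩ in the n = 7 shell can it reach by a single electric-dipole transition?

E1 requires Δl = ±1, so l_f ∈ {-1, 1}; with 0 ≤ l_f ≤ n_f−1 = 6, the allowed l_f values are {1}.
For l_f = 1: m_f ∈ {m_i−1, m_i, m_i+1} ∩ [−1, 1] = {-1, 0, 1} → 3 states.
Total: 3.

3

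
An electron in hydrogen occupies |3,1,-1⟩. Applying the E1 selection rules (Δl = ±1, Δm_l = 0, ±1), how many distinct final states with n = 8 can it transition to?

E1 requires Δl = ±1, so l_f ∈ {0, 2}; with 0 ≤ l_f ≤ n_f−1 = 7, the allowed l_f values are {0, 2}.
For l_f = 0: m_f ∈ {m_i−1, m_i, m_i+1} ∩ [−0, 0] = {0} → 1 state.
For l_f = 2: m_f ∈ {m_i−1, m_i, m_i+1} ∩ [−2, 2] = {-2, -1, 0} → 3 states.
Total: 4.

4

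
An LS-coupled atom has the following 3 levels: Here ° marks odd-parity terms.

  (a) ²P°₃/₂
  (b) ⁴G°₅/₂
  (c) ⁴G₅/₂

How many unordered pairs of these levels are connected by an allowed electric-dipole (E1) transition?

1

(a)–(b): forbidden (parity, ΔS, ΔL).
(a)–(c): forbidden (ΔS, ΔL).
(b)–(c): allowed.
Allowed pairs: 1 of 3.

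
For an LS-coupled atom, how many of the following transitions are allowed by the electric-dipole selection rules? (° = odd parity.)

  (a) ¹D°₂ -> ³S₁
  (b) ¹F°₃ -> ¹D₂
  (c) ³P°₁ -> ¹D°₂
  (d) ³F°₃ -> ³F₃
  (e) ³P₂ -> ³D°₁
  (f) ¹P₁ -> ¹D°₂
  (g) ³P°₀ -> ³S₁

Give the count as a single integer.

(a) forbidden (ΔS, ΔL fail)
(b) allowed
(c) forbidden (parity, ΔS fail)
(d) allowed
(e) allowed
(f) allowed
(g) allowed
Total allowed: 5 of 7.

5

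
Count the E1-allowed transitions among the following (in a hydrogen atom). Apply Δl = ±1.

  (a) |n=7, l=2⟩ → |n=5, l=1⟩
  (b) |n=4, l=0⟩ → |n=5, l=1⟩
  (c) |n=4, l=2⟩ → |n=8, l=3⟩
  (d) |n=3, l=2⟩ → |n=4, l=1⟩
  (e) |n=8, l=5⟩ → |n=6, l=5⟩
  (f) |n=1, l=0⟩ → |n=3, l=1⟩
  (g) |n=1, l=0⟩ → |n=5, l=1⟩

(a) allowed
(b) allowed
(c) allowed
(d) allowed
(e) forbidden — Δl = +0 (E1 requires Δl = ±1)
(f) allowed
(g) allowed
Total allowed: 6 of 7.

6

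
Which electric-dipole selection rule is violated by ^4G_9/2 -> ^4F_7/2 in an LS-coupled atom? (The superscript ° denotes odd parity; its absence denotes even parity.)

ΔL = 0, ±1 (not L=0↔0): L: 4 → 3, ΔL = -1 — ok.
ΔJ = 0, ±1 (not J=0↔0): J: 9/2 → 7/2, ΔJ = -1 — ok.
ΔS = 0: S: 3/2 → 3/2 — ok.
Parity must change: even → even — fails.

parity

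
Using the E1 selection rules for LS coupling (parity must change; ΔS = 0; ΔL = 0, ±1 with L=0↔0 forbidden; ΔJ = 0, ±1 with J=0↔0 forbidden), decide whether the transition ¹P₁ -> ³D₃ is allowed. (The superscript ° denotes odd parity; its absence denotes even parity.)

forbidden

Initial level: S=0, L=1, J=1, parity even. Final level: S=1, L=2, J=3, parity even.
Parity must change: even → even — fails.
ΔS = 0: S: 0 → 1 — fails.
ΔL = 0, ±1 (not L=0↔0): L: 1 → 2, ΔL = +1 — ok.
ΔJ = 0, ±1 (not J=0↔0): J: 1 → 3, ΔJ = +2 — fails.
Rule(s) violated: parity, ΔS, ΔJ.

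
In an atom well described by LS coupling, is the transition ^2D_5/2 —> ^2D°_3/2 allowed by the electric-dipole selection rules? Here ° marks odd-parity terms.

ΔL = 0, ±1 (not L=0↔0): L: 2 → 2, ΔL = +0 — ✓.
Parity must change: even → odd — ✓.
ΔJ = 0, ±1 (not J=0↔0): J: 5/2 → 3/2, ΔJ = -1 — ✓.
ΔS = 0: S: 1/2 → 1/2 — ✓.
All four E1 rules are satisfied.

allowed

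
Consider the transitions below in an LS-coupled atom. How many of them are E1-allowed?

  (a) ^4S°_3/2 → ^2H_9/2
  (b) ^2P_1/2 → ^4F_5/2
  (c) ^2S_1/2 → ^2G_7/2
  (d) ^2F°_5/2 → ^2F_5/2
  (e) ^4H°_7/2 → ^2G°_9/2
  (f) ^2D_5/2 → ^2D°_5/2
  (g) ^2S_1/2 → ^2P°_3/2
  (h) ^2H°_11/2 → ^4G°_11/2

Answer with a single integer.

(a) forbidden (ΔS, ΔL, ΔJ fail)
(b) forbidden (parity, ΔS, ΔL, ΔJ fail)
(c) forbidden (parity, ΔL, ΔJ fail)
(d) allowed
(e) forbidden (parity, ΔS fail)
(f) allowed
(g) allowed
(h) forbidden (parity, ΔS fail)
Total allowed: 3 of 8.

3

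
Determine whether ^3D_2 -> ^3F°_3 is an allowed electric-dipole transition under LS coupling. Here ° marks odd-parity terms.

allowed

Initial level: S=1, L=2, J=2, parity even. Final level: S=1, L=3, J=3, parity odd.
Parity must change: even → odd — passes.
ΔS = 0: S: 1 → 1 — passes.
ΔL = 0, ±1 (not L=0↔0): L: 2 → 3, ΔL = +1 — passes.
ΔJ = 0, ±1 (not J=0↔0): J: 2 → 3, ΔJ = +1 — passes.
All four E1 rules are satisfied.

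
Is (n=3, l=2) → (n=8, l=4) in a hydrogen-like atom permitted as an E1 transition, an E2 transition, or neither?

E2

Δl = 4 − 2 = +2; l_i + l_f = 6.
E1 (Δl = ±1): not satisfied.
E2 (Δl = 0,±2, l_i+l_f ≥ 2): satisfied.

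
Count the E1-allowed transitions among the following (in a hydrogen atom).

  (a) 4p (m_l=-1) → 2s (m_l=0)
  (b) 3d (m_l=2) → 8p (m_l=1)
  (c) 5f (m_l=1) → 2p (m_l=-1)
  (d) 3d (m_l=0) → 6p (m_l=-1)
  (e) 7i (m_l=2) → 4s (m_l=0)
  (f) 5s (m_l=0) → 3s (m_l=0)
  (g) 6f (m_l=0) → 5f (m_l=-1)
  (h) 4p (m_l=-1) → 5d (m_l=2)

(a) allowed
(b) allowed
(c) forbidden — Δl = -2 (E1 requires Δl = ±1); Δm_l = -2 (E1 requires Δm_l = 0, ±1)
(d) allowed
(e) forbidden — Δl = -6 (E1 requires Δl = ±1); Δm_l = -2 (E1 requires Δm_l = 0, ±1)
(f) forbidden — Δl = +0 (E1 requires Δl = ±1)
(g) forbidden — Δl = +0 (E1 requires Δl = ±1)
(h) forbidden — Δm_l = +3 (E1 requires Δm_l = 0, ±1)
Total allowed: 3 of 8.

3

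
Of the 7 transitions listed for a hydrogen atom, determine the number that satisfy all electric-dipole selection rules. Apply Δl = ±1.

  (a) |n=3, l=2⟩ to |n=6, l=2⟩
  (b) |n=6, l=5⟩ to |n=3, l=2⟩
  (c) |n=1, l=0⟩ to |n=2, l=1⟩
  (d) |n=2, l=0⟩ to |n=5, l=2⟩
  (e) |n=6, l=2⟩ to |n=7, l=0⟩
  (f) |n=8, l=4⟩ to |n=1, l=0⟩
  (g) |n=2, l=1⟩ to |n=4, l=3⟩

1

(a) forbidden — Δl = +0 (E1 requires Δl = ±1)
(b) forbidden — Δl = -3 (E1 requires Δl = ±1)
(c) allowed
(d) forbidden — Δl = +2 (E1 requires Δl = ±1)
(e) forbidden — Δl = -2 (E1 requires Δl = ±1)
(f) forbidden — Δl = -4 (E1 requires Δl = ±1)
(g) forbidden — Δl = +2 (E1 requires Δl = ±1)
Total allowed: 1 of 7.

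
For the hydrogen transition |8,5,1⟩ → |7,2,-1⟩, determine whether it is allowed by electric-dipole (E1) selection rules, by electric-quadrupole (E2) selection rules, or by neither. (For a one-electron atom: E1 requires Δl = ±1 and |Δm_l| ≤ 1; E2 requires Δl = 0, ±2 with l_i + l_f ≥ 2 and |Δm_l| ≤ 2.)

Δl = 2 − 5 = -3; l_i + l_f = 7.
Δm_l = -2.
E1 (Δl = ±1, |Δm_l| ≤ 1): not satisfied.
E2 (Δl = 0,±2, l_i+l_f ≥ 2, |Δm_l| ≤ 2): not satisfied.

neither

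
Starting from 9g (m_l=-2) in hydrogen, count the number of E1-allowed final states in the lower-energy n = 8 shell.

6

E1 requires Δl = ±1, so l_f ∈ {3, 5}; with 0 ≤ l_f ≤ n_f−1 = 7, the allowed l_f values are {3, 5}.
For l_f = 3: m_f ∈ {m_i−1, m_i, m_i+1} ∩ [−3, 3] = {-3, -2, -1} → 3 states.
For l_f = 5: m_f ∈ {m_i−1, m_i, m_i+1} ∩ [−5, 5] = {-3, -2, -1} → 3 states.
Total: 6.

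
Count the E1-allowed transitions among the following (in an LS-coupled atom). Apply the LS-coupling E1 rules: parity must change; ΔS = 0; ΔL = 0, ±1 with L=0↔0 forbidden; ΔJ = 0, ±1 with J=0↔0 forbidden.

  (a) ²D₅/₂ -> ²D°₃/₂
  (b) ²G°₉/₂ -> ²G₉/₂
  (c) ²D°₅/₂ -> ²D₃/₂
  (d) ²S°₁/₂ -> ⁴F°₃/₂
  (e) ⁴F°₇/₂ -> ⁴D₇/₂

4

(a) allowed
(b) allowed
(c) allowed
(d) forbidden (parity, ΔS, ΔL fail)
(e) allowed
Total allowed: 4 of 5.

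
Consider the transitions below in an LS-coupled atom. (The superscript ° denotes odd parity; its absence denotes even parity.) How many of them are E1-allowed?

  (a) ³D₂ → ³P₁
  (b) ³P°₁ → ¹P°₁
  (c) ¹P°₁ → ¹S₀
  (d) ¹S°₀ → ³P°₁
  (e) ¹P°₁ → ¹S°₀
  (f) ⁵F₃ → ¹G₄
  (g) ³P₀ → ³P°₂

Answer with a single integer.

(a) forbidden (parity fails)
(b) forbidden (parity, ΔS fail)
(c) allowed
(d) forbidden (parity, ΔS fail)
(e) forbidden (parity fails)
(f) forbidden (parity, ΔS fail)
(g) forbidden (ΔJ fails)
Total allowed: 1 of 7.

1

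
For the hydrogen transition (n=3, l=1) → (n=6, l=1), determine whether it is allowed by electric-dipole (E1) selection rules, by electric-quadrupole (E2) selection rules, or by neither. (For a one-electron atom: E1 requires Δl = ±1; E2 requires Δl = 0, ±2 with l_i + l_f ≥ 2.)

Δl = 1 − 1 = +0; l_i + l_f = 2.
E1 (Δl = ±1): not satisfied.
E2 (Δl = 0,±2, l_i+l_f ≥ 2): satisfied.

E2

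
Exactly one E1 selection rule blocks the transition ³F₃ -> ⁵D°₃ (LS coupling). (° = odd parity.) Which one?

Parity must change: even → odd — ok.
ΔS = 0: S: 1 → 2 — fails.
ΔL = 0, ±1 (not L=0↔0): L: 3 → 2, ΔL = -1 — ok.
ΔJ = 0, ±1 (not J=0↔0): J: 3 → 3, ΔJ = +0 — ok.

the ΔS = 0 rule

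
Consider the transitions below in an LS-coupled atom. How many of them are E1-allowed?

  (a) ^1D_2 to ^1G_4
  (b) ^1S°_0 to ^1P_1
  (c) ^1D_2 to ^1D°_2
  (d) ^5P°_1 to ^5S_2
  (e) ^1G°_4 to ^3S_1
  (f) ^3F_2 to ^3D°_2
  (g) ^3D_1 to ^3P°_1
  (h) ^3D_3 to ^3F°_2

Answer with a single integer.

(a) forbidden (parity, ΔL, ΔJ fail)
(b) allowed
(c) allowed
(d) allowed
(e) forbidden (ΔS, ΔL, ΔJ fail)
(f) allowed
(g) allowed
(h) allowed
Total allowed: 6 of 8.

6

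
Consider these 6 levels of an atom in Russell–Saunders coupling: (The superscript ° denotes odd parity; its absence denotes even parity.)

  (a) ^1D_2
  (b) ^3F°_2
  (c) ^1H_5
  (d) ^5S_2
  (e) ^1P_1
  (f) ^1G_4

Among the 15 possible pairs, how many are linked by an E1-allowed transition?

0

(a)–(b): forbidden (ΔS).
(a)–(c): forbidden (parity, ΔL, ΔJ).
(a)–(d): forbidden (parity, ΔS, ΔL).
(a)–(e): forbidden (parity).
(a)–(f): forbidden (parity, ΔL, ΔJ).
(b)–(c): forbidden (ΔS, ΔL, ΔJ).
(b)–(d): forbidden (ΔS, ΔL).
(b)–(e): forbidden (ΔS, ΔL).
(b)–(f): forbidden (ΔS, ΔJ).
(c)–(d): forbidden (parity, ΔS, ΔL, ΔJ).
(c)–(e): forbidden (parity, ΔL, ΔJ).
(c)–(f): forbidden (parity).
(d)–(e): forbidden (parity, ΔS).
(d)–(f): forbidden (parity, ΔS, ΔL, ΔJ).
(e)–(f): forbidden (parity, ΔL, ΔJ).
Allowed pairs: 0 of 15.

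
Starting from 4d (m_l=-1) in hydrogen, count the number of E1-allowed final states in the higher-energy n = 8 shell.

5

E1 requires Δl = ±1, so l_f ∈ {1, 3}; with 0 ≤ l_f ≤ n_f−1 = 7, the allowed l_f values are {1, 3}.
For l_f = 1: m_f ∈ {m_i−1, m_i, m_i+1} ∩ [−1, 1] = {-1, 0} → 2 states.
For l_f = 3: m_f ∈ {m_i−1, m_i, m_i+1} ∩ [−3, 3] = {-2, -1, 0} → 3 states.
Total: 5.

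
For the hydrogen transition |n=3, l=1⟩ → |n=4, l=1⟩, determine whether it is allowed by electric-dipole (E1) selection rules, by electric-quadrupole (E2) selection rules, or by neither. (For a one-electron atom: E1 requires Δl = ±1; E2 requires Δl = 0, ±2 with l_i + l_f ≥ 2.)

E2

Δl = 1 − 1 = +0; l_i + l_f = 2.
E1 (Δl = ±1): not satisfied.
E2 (Δl = 0,±2, l_i+l_f ≥ 2): satisfied.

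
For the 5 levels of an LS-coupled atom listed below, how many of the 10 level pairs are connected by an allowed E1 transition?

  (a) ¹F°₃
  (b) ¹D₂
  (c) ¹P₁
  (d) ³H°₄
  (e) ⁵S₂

(a)–(b): allowed.
(a)–(c): forbidden (ΔL, ΔJ).
(a)–(d): forbidden (parity, ΔS, ΔL).
(a)–(e): forbidden (ΔS, ΔL).
(b)–(c): forbidden (parity).
(b)–(d): forbidden (ΔS, ΔL, ΔJ).
(b)–(e): forbidden (parity, ΔS, ΔL).
(c)–(d): forbidden (ΔS, ΔL, ΔJ).
(c)–(e): forbidden (parity, ΔS).
(d)–(e): forbidden (ΔS, ΔL, ΔJ).
Allowed pairs: 1 of 10.

1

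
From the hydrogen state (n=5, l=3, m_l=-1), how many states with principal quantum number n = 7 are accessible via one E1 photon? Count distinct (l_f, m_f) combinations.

E1 requires Δl = ±1, so l_f ∈ {2, 4}; with 0 ≤ l_f ≤ n_f−1 = 6, the allowed l_f values are {2, 4}.
For l_f = 2: m_f ∈ {m_i−1, m_i, m_i+1} ∩ [−2, 2] = {-2, -1, 0} → 3 states.
For l_f = 4: m_f ∈ {m_i−1, m_i, m_i+1} ∩ [−4, 4] = {-2, -1, 0} → 3 states.
Total: 6.

6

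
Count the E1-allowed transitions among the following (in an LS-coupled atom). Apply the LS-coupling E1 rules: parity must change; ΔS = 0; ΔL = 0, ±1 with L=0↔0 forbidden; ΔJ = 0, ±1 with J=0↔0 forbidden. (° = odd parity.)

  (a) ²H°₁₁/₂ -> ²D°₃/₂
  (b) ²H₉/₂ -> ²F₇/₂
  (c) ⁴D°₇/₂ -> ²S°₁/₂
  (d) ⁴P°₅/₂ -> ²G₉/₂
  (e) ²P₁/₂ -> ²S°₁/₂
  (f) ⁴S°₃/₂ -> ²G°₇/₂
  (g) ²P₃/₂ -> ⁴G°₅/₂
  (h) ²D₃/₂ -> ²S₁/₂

(a) forbidden (parity, ΔL, ΔJ fail)
(b) forbidden (parity, ΔL fail)
(c) forbidden (parity, ΔS, ΔL, ΔJ fail)
(d) forbidden (ΔS, ΔL, ΔJ fail)
(e) allowed
(f) forbidden (parity, ΔS, ΔL, ΔJ fail)
(g) forbidden (ΔS, ΔL fail)
(h) forbidden (parity, ΔL fail)
Total allowed: 1 of 8.

1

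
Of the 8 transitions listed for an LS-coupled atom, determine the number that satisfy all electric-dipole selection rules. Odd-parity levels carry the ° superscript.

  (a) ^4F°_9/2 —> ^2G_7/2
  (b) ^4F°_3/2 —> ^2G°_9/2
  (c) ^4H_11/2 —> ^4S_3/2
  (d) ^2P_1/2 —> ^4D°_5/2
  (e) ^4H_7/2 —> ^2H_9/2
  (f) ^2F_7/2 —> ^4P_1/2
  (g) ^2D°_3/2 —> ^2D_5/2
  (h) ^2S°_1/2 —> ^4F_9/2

1

(a) forbidden (ΔS fails)
(b) forbidden (parity, ΔS, ΔJ fail)
(c) forbidden (parity, ΔL, ΔJ fail)
(d) forbidden (ΔS, ΔJ fail)
(e) forbidden (parity, ΔS fail)
(f) forbidden (parity, ΔS, ΔL, ΔJ fail)
(g) allowed
(h) forbidden (ΔS, ΔL, ΔJ fail)
Total allowed: 1 of 8.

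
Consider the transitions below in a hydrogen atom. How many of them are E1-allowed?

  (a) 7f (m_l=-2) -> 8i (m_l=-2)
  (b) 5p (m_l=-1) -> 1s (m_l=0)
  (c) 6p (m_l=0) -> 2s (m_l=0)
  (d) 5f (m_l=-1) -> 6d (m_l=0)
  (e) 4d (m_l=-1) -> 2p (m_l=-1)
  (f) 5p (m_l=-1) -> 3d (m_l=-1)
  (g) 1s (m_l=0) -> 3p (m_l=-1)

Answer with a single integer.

(a) forbidden — Δl = +3 (E1 requires Δl = ±1)
(b) allowed
(c) allowed
(d) allowed
(e) allowed
(f) allowed
(g) allowed
Total allowed: 6 of 7.

6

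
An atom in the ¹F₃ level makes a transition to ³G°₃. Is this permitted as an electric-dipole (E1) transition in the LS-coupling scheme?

forbidden

Parity must change: even → odd — ok.
ΔS = 0: S: 0 → 1 — fails.
ΔL = 0, ±1 (not L=0↔0): L: 3 → 4, ΔL = +1 — ok.
ΔJ = 0, ±1 (not J=0↔0): J: 3 → 3, ΔJ = +0 — ok.
Rule(s) violated: ΔS.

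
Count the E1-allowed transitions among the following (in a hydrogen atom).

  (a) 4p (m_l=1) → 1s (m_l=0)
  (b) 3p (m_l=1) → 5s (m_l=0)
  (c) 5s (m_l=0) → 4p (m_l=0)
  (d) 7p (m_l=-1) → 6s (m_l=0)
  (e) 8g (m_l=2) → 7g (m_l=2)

4

(a) allowed
(b) allowed
(c) allowed
(d) allowed
(e) forbidden — Δl = +0 (E1 requires Δl = ±1)
Total allowed: 4 of 5.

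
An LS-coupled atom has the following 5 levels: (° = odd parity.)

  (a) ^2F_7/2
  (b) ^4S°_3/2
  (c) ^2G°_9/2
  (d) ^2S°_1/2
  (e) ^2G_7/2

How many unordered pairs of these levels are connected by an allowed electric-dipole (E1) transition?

2

(a)–(b): forbidden (ΔS, ΔL, ΔJ).
(a)–(c): allowed.
(a)–(d): forbidden (ΔL, ΔJ).
(a)–(e): forbidden (parity).
(b)–(c): forbidden (parity, ΔS, ΔL, ΔJ).
(b)–(d): forbidden (parity, ΔS, ΔL).
(b)–(e): forbidden (ΔS, ΔL, ΔJ).
(c)–(d): forbidden (parity, ΔL, ΔJ).
(c)–(e): allowed.
(d)–(e): forbidden (ΔL, ΔJ).
Allowed pairs: 2 of 10.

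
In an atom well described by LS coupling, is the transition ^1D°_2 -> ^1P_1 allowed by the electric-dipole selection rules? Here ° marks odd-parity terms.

Parity must change: odd → even — ok.
ΔJ = 0, ±1 (not J=0↔0): J: 2 → 1, ΔJ = -1 — ok.
ΔS = 0: S: 0 → 0 — ok.
ΔL = 0, ±1 (not L=0↔0): L: 2 → 1, ΔL = -1 — ok.
All four E1 rules are satisfied.

allowed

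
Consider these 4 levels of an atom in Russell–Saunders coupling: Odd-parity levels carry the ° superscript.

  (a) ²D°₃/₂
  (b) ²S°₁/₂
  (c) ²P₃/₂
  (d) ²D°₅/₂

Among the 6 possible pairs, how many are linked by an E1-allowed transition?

3

(a)–(b): forbidden (parity, ΔL).
(a)–(c): allowed.
(a)–(d): forbidden (parity).
(b)–(c): allowed.
(b)–(d): forbidden (parity, ΔL, ΔJ).
(c)–(d): allowed.
Allowed pairs: 3 of 6.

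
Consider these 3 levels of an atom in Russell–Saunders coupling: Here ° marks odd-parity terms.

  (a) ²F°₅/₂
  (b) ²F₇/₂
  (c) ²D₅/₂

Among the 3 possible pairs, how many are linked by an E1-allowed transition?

2

(a)–(b): allowed.
(a)–(c): allowed.
(b)–(c): forbidden (parity).
Allowed pairs: 2 of 3.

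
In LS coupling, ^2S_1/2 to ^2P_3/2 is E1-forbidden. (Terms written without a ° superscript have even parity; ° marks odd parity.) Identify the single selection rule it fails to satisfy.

parity

Parity must change: even → even — violated.
ΔS = 0: S: 1/2 → 1/2 — satisfied.
ΔL = 0, ±1 (not L=0↔0): L: 0 → 1, ΔL = +1 — satisfied.
ΔJ = 0, ±1 (not J=0↔0): J: 1/2 → 3/2, ΔJ = +1 — satisfied.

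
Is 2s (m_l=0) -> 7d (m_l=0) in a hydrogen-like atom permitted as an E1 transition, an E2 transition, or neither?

Δl = 2 − 0 = +2; l_i + l_f = 2.
Δm_l = +0.
E1 (Δl = ±1, |Δm_l| ≤ 1): not satisfied.
E2 (Δl = 0,±2, l_i+l_f ≥ 2, |Δm_l| ≤ 2): satisfied.

E2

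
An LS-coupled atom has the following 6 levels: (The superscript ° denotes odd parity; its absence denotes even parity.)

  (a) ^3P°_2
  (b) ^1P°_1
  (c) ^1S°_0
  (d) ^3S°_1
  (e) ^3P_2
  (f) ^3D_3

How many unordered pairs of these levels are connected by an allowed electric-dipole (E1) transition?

3

(a)–(b): forbidden (parity, ΔS).
(a)–(c): forbidden (parity, ΔS, ΔJ).
(a)–(d): forbidden (parity).
(a)–(e): allowed.
(a)–(f): allowed.
(b)–(c): forbidden (parity).
(b)–(d): forbidden (parity, ΔS).
(b)–(e): forbidden (ΔS).
(b)–(f): forbidden (ΔS, ΔJ).
(c)–(d): forbidden (parity, ΔS, ΔL).
(c)–(e): forbidden (ΔS, ΔJ).
(c)–(f): forbidden (ΔS, ΔL, ΔJ).
(d)–(e): allowed.
(d)–(f): forbidden (ΔL, ΔJ).
(e)–(f): forbidden (parity).
Allowed pairs: 3 of 15.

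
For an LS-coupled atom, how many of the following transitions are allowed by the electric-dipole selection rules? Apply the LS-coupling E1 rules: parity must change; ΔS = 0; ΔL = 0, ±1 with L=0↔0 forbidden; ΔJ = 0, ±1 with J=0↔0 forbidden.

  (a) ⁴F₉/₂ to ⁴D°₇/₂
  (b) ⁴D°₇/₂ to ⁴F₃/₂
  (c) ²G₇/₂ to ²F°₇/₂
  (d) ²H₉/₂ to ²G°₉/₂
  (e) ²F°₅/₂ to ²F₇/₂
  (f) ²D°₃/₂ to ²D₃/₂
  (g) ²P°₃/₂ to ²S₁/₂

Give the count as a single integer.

(a) allowed
(b) forbidden (ΔJ fails)
(c) allowed
(d) allowed
(e) allowed
(f) allowed
(g) allowed
Total allowed: 6 of 7.

6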